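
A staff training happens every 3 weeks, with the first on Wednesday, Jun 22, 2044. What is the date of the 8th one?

The 8th occurrence is 7 intervals after the first: 7 × 21 = 147 days after Jun 22, 2044.
Jun has 30 days — 8 days to the end of Jun leaves 139.
Jul has 31 days (108 left).
Aug has 31 days (77 left).
Sep has 30 days (47 left).
Oct has 31 days (16 left).
16 days into Nov → Nov 16, 2044.

Nov 16, 2044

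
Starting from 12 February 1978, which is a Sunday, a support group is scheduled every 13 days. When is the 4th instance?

The 4th occurrence is 3 intervals after the first: 3 × 13 = 39 days after 12 February 1978.
February has 28 days — 16 days to the end of February leaves 23.
23 days into March → 23 March 1978.

23 March 1978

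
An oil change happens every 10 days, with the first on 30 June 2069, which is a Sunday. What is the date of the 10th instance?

The 10th occurrence is 9 intervals after the first: 9 × 10 = 90 days after 30 June 2069.
June has 30 days — 0 days to the end of June leaves 90.
July has 31 days (59 left).
August has 31 days (28 left).
28 days into September → 28 September 2069.

28 September 2069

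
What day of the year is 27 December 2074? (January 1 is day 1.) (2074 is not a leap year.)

361

Days in months before December: 31 + 28 + 31 + 30 + 31 + 30 + 31 + 31 + 30 + 31 + 30 = 334.
Plus 27 days into December → day 361.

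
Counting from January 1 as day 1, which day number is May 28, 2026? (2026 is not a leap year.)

148

Days in months before May: 31 + 28 + 31 + 30 = 120.
Plus 28 days into May → day 148.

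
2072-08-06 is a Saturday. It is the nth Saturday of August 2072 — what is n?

Day 6 falls in week ⌈6/7⌉ of the month.
Days 1–7 hold the 1st Saturday, 8–14 the 2nd, 15–21 the 3rd, 22–28 the 4th, 29–31 the 5th.
6 is in the range for the 1st.

1st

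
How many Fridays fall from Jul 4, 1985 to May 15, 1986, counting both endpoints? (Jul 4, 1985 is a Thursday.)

45

Jul 4, 1985 is a Thursday; the first Friday on or after it is Jul 5, 1985 (1 day later).
From Jul 5, 1985 to May 15, 1986: 26 + 31 + 30 + 31 + 30 + 31 + 31 + 28 + 31 + 30 + 15 = 314 days (rest of Jul, Aug, Sep, Oct, Nov, Dec, Jan, Feb, Mar, Apr, May).
314 ÷ 7 = 44 full weeks with remainder 6, so 44 more Fridays after the first → 45.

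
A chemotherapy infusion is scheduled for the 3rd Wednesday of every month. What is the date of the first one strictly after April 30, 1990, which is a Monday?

May 16, 1990

April 1990 starts on a Sunday; its first Wednesday is the 4th, so the 3rd Wednesday is the 18th — April 18, 1990.
That is not after April 30, 1990, so look at May 1990.
May 1990 starts on a Tuesday; its first Wednesday is the 2nd, so the 3rd Wednesday is the 16th — May 16, 1990.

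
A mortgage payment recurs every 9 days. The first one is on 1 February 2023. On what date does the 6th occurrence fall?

The 6th occurrence is 5 intervals after the first: 5 × 9 = 45 days after 1 February 2023.
February has 28 days — 27 days to the end of February leaves 18.
18 days into March → 18 March 2023.

18 March 2023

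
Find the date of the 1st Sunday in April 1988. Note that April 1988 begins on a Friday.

April 1988 begins on a Friday, so the first Sunday is April 3 (2 days later).

April 3, 1988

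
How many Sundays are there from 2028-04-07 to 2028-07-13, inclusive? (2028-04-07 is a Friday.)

2028-04-07 is a Friday; the first Sunday on or after it is 2028-04-09 (2 days later).
From 2028-04-09 to 2028-07-13: 21 + 31 + 30 + 13 = 95 days (rest of April, May, June, July).
95 ÷ 7 = 13 full weeks with remainder 4, so 13 more Sundays after the first → 14.

14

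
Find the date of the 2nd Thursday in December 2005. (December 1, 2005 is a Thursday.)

December 2005 begins on a Thursday, so the first Thursday is December 1.
The 2nd Thursday is 1 weeks later: 1 + 7 = 8.

2005-12-08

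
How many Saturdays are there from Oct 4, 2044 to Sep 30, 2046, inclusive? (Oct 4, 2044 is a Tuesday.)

Oct 4, 2044 is a Tuesday; the first Saturday on or after it is Oct 8, 2044 (4 days later).
From Oct 8, 2044 to Sep 30, 2046: 84 + 365 + 273 = 722 days (rest of 2044, 2045, to Sep 30, 2046 in 2046).
722 ÷ 7 = 103 full weeks with remainder 1, so 103 more Saturdays after the first → 104.

104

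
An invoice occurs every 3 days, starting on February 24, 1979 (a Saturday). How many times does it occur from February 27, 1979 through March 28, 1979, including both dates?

Occurrences land 3·i days after February 24, 1979 for i = 0, 1, 2, …
February 27, 1979 is 3 days after the start; 3 ÷ 3 = 1 remainder 0. First occurrence in the window: #2 on February 27, 1979 (1×3 = 3 days in).
March 28, 1979 is 32 days after the start; 32 ÷ 3 = 10 remainder 2. Last occurrence in the window: #11 on March 26, 1979.
Occurrences #2 through #11: 10 in total.

10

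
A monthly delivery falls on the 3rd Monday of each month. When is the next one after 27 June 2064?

21 July 2064

June 2064 starts on a Sunday; its first Monday is the 2nd, so the 3rd Monday is the 16th — 16 June 2064.
That is not after 27 June 2064, so look at July 2064.
July 2064 starts on a Tuesday; its first Monday is the 7th, so the 3rd Monday is the 21st — 21 July 2064.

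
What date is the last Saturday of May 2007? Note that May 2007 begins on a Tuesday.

May 2007 begins on a Tuesday, so the first Saturday is May 5 (4 days later).
May 2007 has 31 days. Adding weeks: 5, 12, 19, 26 — the last one ≤ 31 is the 26th.

26 May 2007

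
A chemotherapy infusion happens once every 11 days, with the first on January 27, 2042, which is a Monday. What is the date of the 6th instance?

The 6th occurrence is 5 intervals after the first: 5 × 11 = 55 days after January 27, 2042.
January has 31 days — 4 days to the end of January leaves 51.
February has 28 days (23 left).
23 days into March → March 23, 2042.

March 23, 2042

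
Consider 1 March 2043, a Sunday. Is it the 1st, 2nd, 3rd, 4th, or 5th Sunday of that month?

1st

Day 1 falls in week ⌈1/7⌉ of the month.
Days 1–7 hold the 1st Sunday, 8–14 the 2nd, 15–21 the 3rd, 22–28 the 4th, 29–31 the 5th.
1 is in the range for the 1st.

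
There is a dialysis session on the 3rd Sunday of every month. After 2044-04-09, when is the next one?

2044-04-17

April 2044 starts on a Friday; its first Sunday is the 3rd, so the 3rd Sunday is the 17th — 2044-04-17.
2044-04-17 is after 2044-04-09, so that is the next one.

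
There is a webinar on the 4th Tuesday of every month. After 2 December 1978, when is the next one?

December 1978 starts on a Friday; its first Tuesday is the 5th, so the 4th Tuesday is the 26th — 26 December 1978.
26 December 1978 is after 2 December 1978, so that is the next one.

26 December 1978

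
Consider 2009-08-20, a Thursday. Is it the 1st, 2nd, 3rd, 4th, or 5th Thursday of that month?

Day 20 falls in week ⌈20/7⌉ of the month.
Days 1–7 hold the 1st Thursday, 8–14 the 2nd, 15–21 the 3rd, 22–28 the 4th, 29–31 the 5th.
20 is in the range for the 3rd.

3rd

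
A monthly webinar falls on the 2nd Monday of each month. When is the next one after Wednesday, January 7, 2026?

January 2026 starts on a Thursday; its first Monday is the 5th, so the 2nd Monday is the 12th — January 12, 2026.
January 12, 2026 is after January 7, 2026, so that is the next one.

January 12, 2026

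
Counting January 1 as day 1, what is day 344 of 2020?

2020-12-09

January has 31 days (344 − 31 = 313 remain).
February has 29 days (313 − 29 = 284 remain).
March has 31 days (284 − 31 = 253 remain).
April has 30 days (253 − 30 = 223 remain).
May has 31 days (223 − 31 = 192 remain).
June has 30 days (192 − 30 = 162 remain).
July has 31 days (162 − 31 = 131 remain).
August has 31 days (131 − 31 = 100 remain).
September has 30 days (100 − 30 = 70 remain).
October has 31 days (70 − 31 = 39 remain).
November has 30 days (39 − 30 = 9 remain).
9 into December → December 9.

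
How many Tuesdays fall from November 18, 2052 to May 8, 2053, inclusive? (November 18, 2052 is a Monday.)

25

November 18, 2052 is a Monday; the first Tuesday on or after it is November 19, 2052 (1 day later).
From November 19, 2052 to May 8, 2053: 11 + 31 + 31 + 28 + 31 + 30 + 8 = 170 days (rest of November, December, January, February, March, April, May).
170 ÷ 7 = 24 full weeks with remainder 2, so 24 more Tuesdays after the first → 25.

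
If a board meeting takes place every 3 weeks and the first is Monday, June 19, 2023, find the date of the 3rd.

The 3rd occurrence is 2 intervals after the first: 2 × 21 = 42 days after June 19, 2023.
June has 30 days — 11 days to the end of June leaves 31.
31 days into July → July 31, 2023.

July 31, 2023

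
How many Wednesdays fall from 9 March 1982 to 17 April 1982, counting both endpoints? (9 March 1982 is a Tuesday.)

9 March 1982 is a Tuesday; the first Wednesday on or after it is 10 March 1982 (1 day later).
From 10 March 1982 to 17 April 1982: 21 + 17 = 38 days (rest of March, April).
38 ÷ 7 = 5 full weeks with remainder 3, so 5 more Wednesdays after the first → 6.

6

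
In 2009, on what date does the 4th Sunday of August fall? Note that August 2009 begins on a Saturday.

August 2009 begins on a Saturday, so the first Sunday is August 2 (1 day later).
The 4th Sunday is 3 weeks later: 2 + 21 = 23.

23 August 2009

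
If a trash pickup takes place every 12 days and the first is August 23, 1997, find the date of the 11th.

December 21, 1997

The 11th occurrence is 10 intervals after the first: 10 × 12 = 120 days after August 23, 1997.
August has 31 days — 8 days to the end of August leaves 112.
September has 30 days (82 left).
October has 31 days (51 left).
November has 30 days (21 left).
21 days into December → December 21, 1997.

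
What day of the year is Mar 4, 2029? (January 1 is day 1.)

Days in months before Mar: 31 + 28 = 59.
Plus 4 days into Mar → day 63.

63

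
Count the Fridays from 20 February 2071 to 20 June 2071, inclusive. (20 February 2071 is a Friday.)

20 February 2071 is a Friday; the first Friday on or after it is 20 February 2071.
From 20 February 2071 to 20 June 2071: 8 + 31 + 30 + 31 + 20 = 120 days (rest of February, March, April, May, June).
120 ÷ 7 = 17 full weeks with remainder 1, so 17 more Fridays after the first → 18.

18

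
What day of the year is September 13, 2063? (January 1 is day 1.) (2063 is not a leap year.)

Days in months before September: 31 + 28 + 31 + 30 + 31 + 30 + 31 + 31 = 243.
Plus 13 days into September → day 256.

256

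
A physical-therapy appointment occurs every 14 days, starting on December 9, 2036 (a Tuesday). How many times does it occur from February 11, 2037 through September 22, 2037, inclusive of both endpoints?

Occurrences land 14·i days after December 9, 2036 for i = 0, 1, 2, …
February 11, 2037 is 64 days after the start; 64 ÷ 14 = 4 remainder 8; since the remainder is 8, round up to i = 5. First occurrence in the window: #6 on February 17, 2037 (5×14 = 70 days in).
September 22, 2037 is 287 days after the start; 287 ÷ 14 = 20 remainder 7. Last occurrence in the window: #21 on September 15, 2037.
Occurrences #6 through #21: 16 in total.

16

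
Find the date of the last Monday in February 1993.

February 1993 begins on a Monday, so the first Monday is February 1.
February 1993 has 28 days. Adding weeks: 1, 8, 15, 22 — the last one ≤ 28 is the 22nd.

1993-02-22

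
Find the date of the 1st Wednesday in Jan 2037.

Jan 7, 2037

The first Wednesday of Jan 2037 is Jan 7.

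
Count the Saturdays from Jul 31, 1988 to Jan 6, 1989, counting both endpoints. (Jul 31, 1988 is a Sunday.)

Jul 31, 1988 is a Sunday; the first Saturday on or after it is Aug 6, 1988 (6 days later).
From Aug 6, 1988 to Jan 6, 1989: 25 + 30 + 31 + 30 + 31 + 6 = 153 days (rest of Aug, Sep, Oct, Nov, Dec, Jan).
153 ÷ 7 = 21 full weeks with remainder 6, so 21 more Saturdays after the first → 22.

22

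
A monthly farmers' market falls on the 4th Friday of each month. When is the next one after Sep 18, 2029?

Sep 2029 starts on a Saturday; its first Friday is the 7th, so the 4th Friday is the 28th — Sep 28, 2029.
Sep 28, 2029 is after Sep 18, 2029, so that is the next one.

Sep 28, 2029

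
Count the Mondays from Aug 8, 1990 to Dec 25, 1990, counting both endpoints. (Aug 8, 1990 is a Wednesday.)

20

Aug 8, 1990 is a Wednesday; the first Monday on or after it is Aug 13, 1990 (5 days later).
From Aug 13, 1990 to Dec 25, 1990: 18 + 30 + 31 + 30 + 25 = 134 days (rest of Aug, Sep, Oct, Nov, Dec).
134 ÷ 7 = 19 full weeks with remainder 1, so 19 more Mondays after the first → 20.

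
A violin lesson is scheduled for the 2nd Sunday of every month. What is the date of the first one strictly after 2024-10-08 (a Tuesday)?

October 2024 starts on a Tuesday; its first Sunday is the 6th, so the 2nd Sunday is the 13th — 2024-10-13.
2024-10-13 is after 2024-10-08, so that is the next one.

2024-10-13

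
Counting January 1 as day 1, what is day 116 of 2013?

January has 31 days (116 − 31 = 85 remain).
February has 28 days (85 − 28 = 57 remain).
March has 31 days (57 − 31 = 26 remain).
26 into April → April 26.

2013-04-26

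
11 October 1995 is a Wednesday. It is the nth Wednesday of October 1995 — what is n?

2nd

Day 11 falls in week ⌈11/7⌉ of the month.
Days 1–7 hold the 1st Wednesday, 8–14 the 2nd, 15–21 the 3rd, 22–28 the 4th, 29–31 the 5th.
11 is in the range for the 2nd.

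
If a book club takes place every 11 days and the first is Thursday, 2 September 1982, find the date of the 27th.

15 June 1983

The 27th occurrence is 26 intervals after the first: 26 × 11 = 286 days after 2 September 1982.
September has 30 days — 28 days to the end of September leaves 258.
October has 31 days (227 left).
November has 30 days (197 left).
December has 31 days (166 left).
January has 31 days (135 left).
February has 28 days (107 left).
March has 31 days (76 left).
April has 30 days (46 left).
May has 31 days (15 left).
15 days into June → 15 June 1983.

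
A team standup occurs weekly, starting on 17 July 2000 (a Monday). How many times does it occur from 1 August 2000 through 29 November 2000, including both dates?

Occurrences land 7·i days after 17 July 2000 for i = 0, 1, 2, …
1 August 2000 is 15 days after the start; 15 ÷ 7 = 2 remainder 1; since the remainder is 1, round up to i = 3. First occurrence in the window: #4 on 7 August 2000 (3×7 = 21 days in).
29 November 2000 is 135 days after the start; 135 ÷ 7 = 19 remainder 2. Last occurrence in the window: #20 on 27 November 2000.
Occurrences #4 through #20: 17 in total.

17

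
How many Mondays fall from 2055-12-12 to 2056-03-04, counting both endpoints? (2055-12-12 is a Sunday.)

2055-12-12 is a Sunday; the first Monday on or after it is 2055-12-13 (1 day later).
From 2055-12-13 to 2056-03-04: 18 + 31 + 29 + 4 = 82 days (rest of December, January, February, March).
82 ÷ 7 = 11 full weeks with remainder 5, so 11 more Mondays after the first → 12.

12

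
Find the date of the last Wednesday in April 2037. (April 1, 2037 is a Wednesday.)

April 2037 begins on a Wednesday, so the first Wednesday is April 1.
April 2037 has 30 days. Adding weeks: 1, 8, 15, 22, 29 — the last one ≤ 30 is the 29th.

2037-04-29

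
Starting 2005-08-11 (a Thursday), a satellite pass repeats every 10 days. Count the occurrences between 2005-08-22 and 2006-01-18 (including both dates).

Occurrences land 10·i days after 2005-08-11 for i = 0, 1, 2, …
2005-08-22 is 11 days after the start; 11 ÷ 10 = 1 remainder 1; since the remainder is 1, round up to i = 2. First occurrence in the window: #3 on 2005-08-31 (2×10 = 20 days in).
2006-01-18 is 160 days after the start; 160 ÷ 10 = 16 remainder 0. Last occurrence in the window: #17 on 2006-01-18.
Occurrences #3 through #17: 15 in total.

15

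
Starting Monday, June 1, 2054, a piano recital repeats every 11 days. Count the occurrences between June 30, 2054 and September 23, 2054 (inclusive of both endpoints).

Occurrences land 11·i days after June 1, 2054 for i = 0, 1, 2, …
June 30, 2054 is 29 days after the start; 29 ÷ 11 = 2 remainder 7; since the remainder is 7, round up to i = 3. First occurrence in the window: #4 on July 4, 2054 (3×11 = 33 days in).
September 23, 2054 is 114 days after the start; 114 ÷ 11 = 10 remainder 4. Last occurrence in the window: #11 on September 19, 2054.
Occurrences #4 through #11: 8 in total.

8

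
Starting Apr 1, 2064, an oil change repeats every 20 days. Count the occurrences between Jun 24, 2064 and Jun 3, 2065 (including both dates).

Occurrences land 20·i days after Apr 1, 2064 for i = 0, 1, 2, …
Jun 24, 2064 is 84 days after the start; 84 ÷ 20 = 4 remainder 4; since the remainder is 4, round up to i = 5. First occurrence in the window: #6 on Jul 10, 2064 (5×20 = 100 days in).
Jun 3, 2065 is 428 days after the start; 428 ÷ 20 = 21 remainder 8. Last occurrence in the window: #22 on May 26, 2065.
Occurrences #6 through #22: 17 in total.

17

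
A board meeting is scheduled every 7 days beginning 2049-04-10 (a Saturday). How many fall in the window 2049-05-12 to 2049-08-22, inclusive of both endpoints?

Occurrences land 7·i days after 2049-04-10 for i = 0, 1, 2, …
2049-05-12 is 32 days after the start; 32 ÷ 7 = 4 remainder 4; since the remainder is 4, round up to i = 5. First occurrence in the window: #6 on 2049-05-15 (5×7 = 35 days in).
2049-08-22 is 134 days after the start; 134 ÷ 7 = 19 remainder 1. Last occurrence in the window: #20 on 2049-08-21.
Occurrences #6 through #20: 15 in total.

15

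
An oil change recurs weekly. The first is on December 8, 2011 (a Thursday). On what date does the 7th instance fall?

January 19, 2012

The 7th occurrence is 6 intervals after the first: 6 × 7 = 42 days after December 8, 2011.
December has 31 days — 23 days to the end of December leaves 19.
19 days into January → January 19, 2012.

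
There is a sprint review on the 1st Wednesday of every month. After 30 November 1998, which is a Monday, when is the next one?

2 December 1998

November 1998 starts on a Sunday, so its 1st Wednesday is 4 November 1998 (3 days in).
That is not after 30 November 1998, so look at December 1998.
December 1998 starts on a Tuesday, so its 1st Wednesday is 2 December 1998 (1 day in).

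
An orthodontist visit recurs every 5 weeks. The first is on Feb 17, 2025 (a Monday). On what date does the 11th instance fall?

Feb 2, 2026

The 11th occurrence is 10 intervals after the first: 10 × 35 = 350 days after Feb 17, 2025.
Feb has 28 days — 11 days to the end of Feb leaves 339.
Mar has 31 days (308 left).
Apr has 30 days (278 left).
May has 31 days (247 left).
Jun has 30 days (217 left).
Jul has 31 days (186 left).
Aug has 31 days (155 left).
Sep has 30 days (125 left).
Oct has 31 days (94 left).
Nov has 30 days (64 left).
Dec has 31 days (33 left).
Jan has 31 days (2 left).
2 days into Feb → Feb 2, 2026.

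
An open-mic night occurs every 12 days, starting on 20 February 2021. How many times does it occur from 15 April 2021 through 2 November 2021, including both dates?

Occurrences land 12·i days after 20 February 2021 for i = 0, 1, 2, …
15 April 2021 is 54 days after the start; 54 ÷ 12 = 4 remainder 6; since the remainder is 6, round up to i = 5. First occurrence in the window: #6 on 21 April 2021 (5×12 = 60 days in).
2 November 2021 is 255 days after the start; 255 ÷ 12 = 21 remainder 3. Last occurrence in the window: #22 on 30 October 2021.
Occurrences #6 through #22: 17 in total.

17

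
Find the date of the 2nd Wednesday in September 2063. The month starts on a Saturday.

12 September 2063

September 2063 begins on a Saturday, so the first Wednesday is September 5 (4 days later).
The 2nd Wednesday is 1 weeks later: 5 + 7 = 12.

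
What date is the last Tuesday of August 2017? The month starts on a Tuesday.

August 2017 begins on a Tuesday, so the first Tuesday is August 1.
August 2017 has 31 days. Adding weeks: 1, 8, 15, 22, 29 — the last one ≤ 31 is the 29th.

2017-08-29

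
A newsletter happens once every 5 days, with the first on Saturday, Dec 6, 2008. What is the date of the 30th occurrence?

The 30th occurrence is 29 intervals after the first: 29 × 5 = 145 days after Dec 6, 2008.
Dec has 31 days — 25 days to the end of Dec leaves 120.
Jan has 31 days (89 left).
Feb has 28 days (61 left).
Mar has 31 days (30 left).
30 days into Apr → Apr 30, 2009.

Apr 30, 2009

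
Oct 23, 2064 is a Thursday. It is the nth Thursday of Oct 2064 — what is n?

Day 23 falls in week ⌈23/7⌉ of the month.
Days 1–7 hold the 1st Thursday, 8–14 the 2nd, 15–21 the 3rd, 22–28 the 4th, 29–31 the 5th.
23 is in the range for the 4th.

4th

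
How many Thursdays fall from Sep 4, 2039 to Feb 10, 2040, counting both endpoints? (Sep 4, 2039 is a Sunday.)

23

Sep 4, 2039 is a Sunday; the first Thursday on or after it is Sep 8, 2039 (4 days later).
From Sep 8, 2039 to Feb 10, 2040: 22 + 31 + 30 + 31 + 31 + 10 = 155 days (rest of Sep, Oct, Nov, Dec, Jan, Feb).
155 ÷ 7 = 22 full weeks with remainder 1, so 22 more Thursdays after the first → 23.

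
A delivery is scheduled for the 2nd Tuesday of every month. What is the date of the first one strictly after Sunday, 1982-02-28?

1982-03-09

February 1982 starts on a Monday; its first Tuesday is the 2nd, so the 2nd Tuesday is the 9th — 1982-02-09.
That is not after 1982-02-28, so look at March 1982.
March 1982 starts on a Monday; its first Tuesday is the 2nd, so the 2nd Tuesday is the 9th — 1982-03-09.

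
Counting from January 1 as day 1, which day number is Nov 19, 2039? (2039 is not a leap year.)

Days in months before Nov: 31 + 28 + 31 + 30 + 31 + 30 + 31 + 31 + 30 + 31 = 304.
Plus 19 days into Nov → day 323.

323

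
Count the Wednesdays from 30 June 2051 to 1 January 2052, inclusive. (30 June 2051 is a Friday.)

30 June 2051 is a Friday; the first Wednesday on or after it is 5 July 2051 (5 days later).
From 5 July 2051 to 1 January 2052: 26 + 31 + 30 + 31 + 30 + 31 + 1 = 180 days (rest of July, August, September, October, November, December, January).
180 ÷ 7 = 25 full weeks with remainder 5, so 25 more Wednesdays after the first → 26.

26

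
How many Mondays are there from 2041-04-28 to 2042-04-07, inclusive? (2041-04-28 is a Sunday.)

50

2041-04-28 is a Sunday; the first Monday on or after it is 2041-04-29 (1 day later).
From 2041-04-29 to 2042-04-07: 246 + 97 = 343 days (rest of 2041, to 2042-04-07 in 2042).
343 ÷ 7 = 49 full weeks with remainder 0, so 49 more Mondays after the first → 50.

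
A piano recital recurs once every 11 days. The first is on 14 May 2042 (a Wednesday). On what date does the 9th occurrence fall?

10 August 2042

The 9th occurrence is 8 intervals after the first: 8 × 11 = 88 days after 14 May 2042.
May has 31 days — 17 days to the end of May leaves 71.
June has 30 days (41 left).
July has 31 days (10 left).
10 days into August → 10 August 2042.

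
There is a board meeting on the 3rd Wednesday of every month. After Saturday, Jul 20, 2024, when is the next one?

Aug 21, 2024

Jul 2024 starts on a Monday; its first Wednesday is the 3rd, so the 3rd Wednesday is the 17th — Jul 17, 2024.
That is not after Jul 20, 2024, so look at Aug 2024.
Aug 2024 starts on a Thursday; its first Wednesday is the 7th, so the 3rd Wednesday is the 21st — Aug 21, 2024.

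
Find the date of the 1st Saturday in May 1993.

The first Saturday of May 1993 is May 1.

1 May 1993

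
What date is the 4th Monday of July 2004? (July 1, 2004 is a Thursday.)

2004-07-26

July 2004 begins on a Thursday, so the first Monday is July 5 (4 days later).
The 4th Monday is 3 weeks later: 5 + 21 = 26.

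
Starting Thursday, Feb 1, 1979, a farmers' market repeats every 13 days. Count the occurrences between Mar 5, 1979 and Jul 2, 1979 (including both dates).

Occurrences land 13·i days after Feb 1, 1979 for i = 0, 1, 2, …
Mar 5, 1979 is 32 days after the start; 32 ÷ 13 = 2 remainder 6; since the remainder is 6, round up to i = 3. First occurrence in the window: #4 on Mar 12, 1979 (3×13 = 39 days in).
Jul 2, 1979 is 151 days after the start; 151 ÷ 13 = 11 remainder 8. Last occurrence in the window: #12 on Jun 24, 1979.
Occurrences #4 through #12: 9 in total.

9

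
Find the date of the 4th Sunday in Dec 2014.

Dec 28, 2014

Dec 2014 begins on a Monday, so the first Sunday is Dec 7 (6 days later).
The 4th Sunday is 3 weeks later: 7 + 21 = 28.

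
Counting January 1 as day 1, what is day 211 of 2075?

July 30, 2075

January has 31 days (211 − 31 = 180 remain).
February has 28 days (180 − 28 = 152 remain).
March has 31 days (152 − 31 = 121 remain).
April has 30 days (121 − 30 = 91 remain).
May has 31 days (91 − 31 = 60 remain).
June has 30 days (60 − 30 = 30 remain).
30 into July → July 30.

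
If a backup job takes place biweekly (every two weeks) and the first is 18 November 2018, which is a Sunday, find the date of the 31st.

12 January 2020

The 31st occurrence is 30 intervals after the first: 30 × 14 = 420 days after 18 November 2018.
November has 30 days — 12 days to the end of November leaves 408.
From end of November to end of 2018 is 31 days (377 left).
2019 has 365 days (12 left).
12 days into January → 12 January 2020.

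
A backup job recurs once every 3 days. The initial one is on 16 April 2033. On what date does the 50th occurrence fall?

The 50th occurrence is 49 intervals after the first: 49 × 3 = 147 days after 16 April 2033.
April has 30 days — 14 days to the end of April leaves 133.
May has 31 days (102 left).
June has 30 days (72 left).
July has 31 days (41 left).
August has 31 days (10 left).
10 days into September → 10 September 2033.

10 September 2033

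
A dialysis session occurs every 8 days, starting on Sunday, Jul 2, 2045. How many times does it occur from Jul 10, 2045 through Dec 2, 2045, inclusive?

Occurrences land 8·i days after Jul 2, 2045 for i = 0, 1, 2, …
Jul 10, 2045 is 8 days after the start; 8 ÷ 8 = 1 remainder 0. First occurrence in the window: #2 on Jul 10, 2045 (1×8 = 8 days in).
Dec 2, 2045 is 153 days after the start; 153 ÷ 8 = 19 remainder 1. Last occurrence in the window: #20 on Dec 1, 2045.
Occurrences #2 through #20: 19 in total.

19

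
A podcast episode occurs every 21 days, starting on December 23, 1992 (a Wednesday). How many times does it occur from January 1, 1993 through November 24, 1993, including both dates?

Occurrences land 21·i days after December 23, 1992 for i = 0, 1, 2, …
January 1, 1993 is 9 days after the start; 9 ÷ 21 = 0 remainder 9; since the remainder is 9, round up to i = 1. First occurrence in the window: #2 on January 13, 1993 (1×21 = 21 days in).
November 24, 1993 is 336 days after the start; 336 ÷ 21 = 16 remainder 0. Last occurrence in the window: #17 on November 24, 1993.
Occurrences #2 through #17: 16 in total.

16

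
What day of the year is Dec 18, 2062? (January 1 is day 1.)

352

Days in months before Dec: 31 + 28 + 31 + 30 + 31 + 30 + 31 + 31 + 30 + 31 + 30 = 334.
Plus 18 days into Dec → day 352.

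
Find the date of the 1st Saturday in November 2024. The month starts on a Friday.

November 2024 begins on a Friday, so the first Saturday is November 2 (1 day later).

November 2, 2024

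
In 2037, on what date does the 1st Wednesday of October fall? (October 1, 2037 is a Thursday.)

October 2037 begins on a Thursday, so the first Wednesday is October 7 (6 days later).

October 7, 2037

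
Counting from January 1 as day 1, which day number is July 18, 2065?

199

Days in months before July: 31 + 28 + 31 + 30 + 31 + 30 = 181.
Plus 18 days into July → day 199.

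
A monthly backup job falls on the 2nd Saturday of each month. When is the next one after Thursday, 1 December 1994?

10 December 1994

December 1994 starts on a Thursday; its first Saturday is the 3rd, so the 2nd Saturday is the 10th — 10 December 1994.
10 December 1994 is after 1 December 1994, so that is the next one.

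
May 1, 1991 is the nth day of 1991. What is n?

121

Days in months before May: 31 + 28 + 31 + 30 = 120.
Plus 1 day into May → day 121.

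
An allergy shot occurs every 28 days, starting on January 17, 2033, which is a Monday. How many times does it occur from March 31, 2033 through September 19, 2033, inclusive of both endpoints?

Occurrences land 28·i days after January 17, 2033 for i = 0, 1, 2, …
March 31, 2033 is 73 days after the start; 73 ÷ 28 = 2 remainder 17; since the remainder is 17, round up to i = 3. First occurrence in the window: #4 on April 11, 2033 (3×28 = 84 days in).
September 19, 2033 is 245 days after the start; 245 ÷ 28 = 8 remainder 21. Last occurrence in the window: #9 on August 29, 2033.
Occurrences #4 through #9: 6 in total.

6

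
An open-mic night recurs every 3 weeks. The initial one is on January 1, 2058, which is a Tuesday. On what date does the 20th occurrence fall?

February 4, 2059

The 20th occurrence is 19 intervals after the first: 19 × 21 = 399 days after January 1, 2058.
January has 31 days — 30 days to the end of January leaves 369.
February has 28 days (341 left).
March has 31 days (310 left).
April has 30 days (280 left).
May has 31 days (249 left).
June has 30 days (219 left).
July has 31 days (188 left).
August has 31 days (157 left).
September has 30 days (127 left).
October has 31 days (96 left).
November has 30 days (66 left).
December has 31 days (35 left).
January has 31 days (4 left).
4 days into February → February 4, 2059.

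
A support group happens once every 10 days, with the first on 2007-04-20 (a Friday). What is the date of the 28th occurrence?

2008-01-15

The 28th occurrence is 27 intervals after the first: 27 × 10 = 270 days after 2007-04-20.
April has 30 days — 10 days to the end of April leaves 260.
May has 31 days (229 left).
June has 30 days (199 left).
July has 31 days (168 left).
August has 31 days (137 left).
September has 30 days (107 left).
October has 31 days (76 left).
November has 30 days (46 left).
December has 31 days (15 left).
15 days into January → 2008-01-15.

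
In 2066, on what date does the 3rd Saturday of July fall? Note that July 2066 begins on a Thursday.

July 2066 begins on a Thursday, so the first Saturday is July 3 (2 days later).
The 3rd Saturday is 2 weeks later: 3 + 14 = 17.

17 July 2066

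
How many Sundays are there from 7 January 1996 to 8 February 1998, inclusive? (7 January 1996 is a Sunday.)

110

7 January 1996 is a Sunday; the first Sunday on or after it is 7 January 1996.
From 7 January 1996 to 8 February 1998: 359 + 365 + 39 = 763 days (rest of 1996, 1997, to 8 February 1998 in 1998).
763 ÷ 7 = 109 full weeks with remainder 0, so 109 more Sundays after the first → 110.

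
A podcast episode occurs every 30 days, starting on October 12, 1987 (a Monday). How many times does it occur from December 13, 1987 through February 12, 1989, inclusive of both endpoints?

14

Occurrences land 30·i days after October 12, 1987 for i = 0, 1, 2, …
December 13, 1987 is 62 days after the start; 62 ÷ 30 = 2 remainder 2; since the remainder is 2, round up to i = 3. First occurrence in the window: #4 on January 10, 1988 (3×30 = 90 days in).
February 12, 1989 is 489 days after the start; 489 ÷ 30 = 16 remainder 9. Last occurrence in the window: #17 on February 3, 1989.
Occurrences #4 through #17: 14 in total.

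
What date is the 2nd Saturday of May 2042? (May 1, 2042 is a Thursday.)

May 2042 begins on a Thursday, so the first Saturday is May 3 (2 days later).
The 2nd Saturday is 1 weeks later: 3 + 7 = 10.

May 10, 2042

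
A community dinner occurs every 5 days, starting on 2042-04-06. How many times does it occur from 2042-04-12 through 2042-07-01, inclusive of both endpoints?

Occurrences land 5·i days after 2042-04-06 for i = 0, 1, 2, …
2042-04-12 is 6 days after the start; 6 ÷ 5 = 1 remainder 1; since the remainder is 1, round up to i = 2. First occurrence in the window: #3 on 2042-04-16 (2×5 = 10 days in).
2042-07-01 is 86 days after the start; 86 ÷ 5 = 17 remainder 1. Last occurrence in the window: #18 on 2042-06-30.
Occurrences #3 through #18: 16 in total.

16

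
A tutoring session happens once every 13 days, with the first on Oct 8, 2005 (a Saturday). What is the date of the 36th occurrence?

Jan 6, 2007

The 36th occurrence is 35 intervals after the first: 35 × 13 = 455 days after Oct 8, 2005.
Oct has 31 days — 23 days to the end of Oct leaves 432.
From end of Oct to end of 2005 is 61 days (371 left).
2006 has 365 days (6 left).
6 days into Jan → Jan 6, 2007.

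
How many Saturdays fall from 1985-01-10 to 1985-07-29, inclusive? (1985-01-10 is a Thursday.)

29

1985-01-10 is a Thursday; the first Saturday on or after it is 1985-01-12 (2 days later).
From 1985-01-12 to 1985-07-29: 19 + 28 + 31 + 30 + 31 + 30 + 29 = 198 days (rest of January, February, March, April, May, June, July).
198 ÷ 7 = 28 full weeks with remainder 2, so 28 more Saturdays after the first → 29.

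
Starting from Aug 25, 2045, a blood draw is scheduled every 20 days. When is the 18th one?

The 18th occurrence is 17 intervals after the first: 17 × 20 = 340 days after Aug 25, 2045.
Aug has 31 days — 6 days to the end of Aug leaves 334.
Sep has 30 days (304 left).
Oct has 31 days (273 left).
Nov has 30 days (243 left).
Dec has 31 days (212 left).
Jan has 31 days (181 left).
Feb has 28 days (153 left).
Mar has 31 days (122 left).
Apr has 30 days (92 left).
May has 31 days (61 left).
Jun has 30 days (31 left).
31 days into Jul → Jul 31, 2046.

Jul 31, 2046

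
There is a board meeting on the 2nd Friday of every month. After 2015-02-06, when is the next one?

2015-02-13

February 2015 starts on a Sunday; its first Friday is the 6th, so the 2nd Friday is the 13th — 2015-02-13.
2015-02-13 is after 2015-02-06, so that is the next one.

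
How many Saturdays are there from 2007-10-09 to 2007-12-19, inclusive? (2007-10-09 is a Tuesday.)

2007-10-09 is a Tuesday; the first Saturday on or after it is 2007-10-13 (4 days later).
From 2007-10-13 to 2007-12-19: 18 + 30 + 19 = 67 days (rest of October, November, December).
67 ÷ 7 = 9 full weeks with remainder 4, so 9 more Saturdays after the first → 10.

10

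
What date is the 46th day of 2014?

2014-02-15

January has 31 days (46 − 31 = 15 remain).
15 into February → February 15.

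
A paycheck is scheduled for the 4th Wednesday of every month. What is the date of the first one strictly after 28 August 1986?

24 September 1986

August 1986 starts on a Friday; its first Wednesday is the 6th, so the 4th Wednesday is the 27th — 27 August 1986.
That is not after 28 August 1986, so look at September 1986.
September 1986 starts on a Monday; its first Wednesday is the 3rd, so the 4th Wednesday is the 24th — 24 September 1986.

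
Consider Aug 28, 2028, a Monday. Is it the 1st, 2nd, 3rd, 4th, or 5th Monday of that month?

Day 28 falls in week ⌈28/7⌉ of the month.
Days 1–7 hold the 1st Monday, 8–14 the 2nd, 15–21 the 3rd, 22–28 the 4th, 29–31 the 5th.
28 is in the range for the 4th.

4th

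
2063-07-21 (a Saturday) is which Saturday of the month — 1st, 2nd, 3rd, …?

Day 21 falls in week ⌈21/7⌉ of the month.
Days 1–7 hold the 1st Saturday, 8–14 the 2nd, 15–21 the 3rd, 22–28 the 4th, 29–31 the 5th.
21 is in the range for the 3rd.

3rd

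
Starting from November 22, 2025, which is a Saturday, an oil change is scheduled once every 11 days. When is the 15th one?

April 25, 2026

The 15th occurrence is 14 intervals after the first: 14 × 11 = 154 days after November 22, 2025.
November has 30 days — 8 days to the end of November leaves 146.
December has 31 days (115 left).
January has 31 days (84 left).
February has 28 days (56 left).
March has 31 days (25 left).
25 days into April → April 25, 2026.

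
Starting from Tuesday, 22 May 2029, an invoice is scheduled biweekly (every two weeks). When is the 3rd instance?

19 June 2029

The 3rd occurrence is 2 intervals after the first: 2 × 14 = 28 days after 22 May 2029.
May has 31 days — 9 days to the end of May leaves 19.
19 days into June → 19 June 2029.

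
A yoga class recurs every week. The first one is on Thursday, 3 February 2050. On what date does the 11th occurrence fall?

The 11th occurrence is 10 intervals after the first: 10 × 7 = 70 days after 3 February 2050.
February has 28 days — 25 days to the end of February leaves 45.
March has 31 days (14 left).
14 days into April → 14 April 2050.

14 April 2050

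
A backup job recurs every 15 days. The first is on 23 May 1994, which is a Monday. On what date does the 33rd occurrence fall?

15 September 1995

The 33rd occurrence is 32 intervals after the first: 32 × 15 = 480 days after 23 May 1994.
May has 31 days — 8 days to the end of May leaves 472.
From end of May to end of 1994 is 214 days (258 left).
January has 31 days (227 left).
February has 28 days (199 left).
March has 31 days (168 left).
April has 30 days (138 left).
May has 31 days (107 left).
June has 30 days (77 left).
July has 31 days (46 left).
August has 31 days (15 left).
15 days into September → 15 September 1995.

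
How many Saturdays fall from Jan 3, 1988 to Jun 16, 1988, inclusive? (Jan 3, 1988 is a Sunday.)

23

Jan 3, 1988 is a Sunday; the first Saturday on or after it is Jan 9, 1988 (6 days later).
From Jan 9, 1988 to Jun 16, 1988: 22 + 29 + 31 + 30 + 31 + 16 = 159 days (rest of Jan, Feb, Mar, Apr, May, Jun).
159 ÷ 7 = 22 full weeks with remainder 5, so 22 more Saturdays after the first → 23.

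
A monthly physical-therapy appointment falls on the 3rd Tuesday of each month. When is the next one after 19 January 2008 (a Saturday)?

January 2008 starts on a Tuesday; its first Tuesday is the 1st, so the 3rd Tuesday is the 15th — 15 January 2008.
That is not after 19 January 2008, so look at February 2008.
February 2008 starts on a Friday; its first Tuesday is the 5th, so the 3rd Tuesday is the 19th — 19 February 2008.

19 February 2008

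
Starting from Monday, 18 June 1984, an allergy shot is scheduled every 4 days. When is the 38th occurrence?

The 38th occurrence is 37 intervals after the first: 37 × 4 = 148 days after 18 June 1984.
June has 30 days — 12 days to the end of June leaves 136.
July has 31 days (105 left).
August has 31 days (74 left).
September has 30 days (44 left).
October has 31 days (13 left).
13 days into November → 13 November 1984.

13 November 1984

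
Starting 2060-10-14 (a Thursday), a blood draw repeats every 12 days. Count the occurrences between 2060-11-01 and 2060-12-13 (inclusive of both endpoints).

Occurrences land 12·i days after 2060-10-14 for i = 0, 1, 2, …
2060-11-01 is 18 days after the start; 18 ÷ 12 = 1 remainder 6; since the remainder is 6, round up to i = 2. First occurrence in the window: #3 on 2060-11-07 (2×12 = 24 days in).
2060-12-13 is 60 days after the start; 60 ÷ 12 = 5 remainder 0. Last occurrence in the window: #6 on 2060-12-13.
Occurrences #3 through #6: 4 in total.

4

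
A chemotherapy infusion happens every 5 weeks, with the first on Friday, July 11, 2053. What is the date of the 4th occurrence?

The 4th occurrence is 3 intervals after the first: 3 × 35 = 105 days after July 11, 2053.
July has 31 days — 20 days to the end of July leaves 85.
August has 31 days (54 left).
September has 30 days (24 left).
24 days into October → October 24, 2053.

October 24, 2053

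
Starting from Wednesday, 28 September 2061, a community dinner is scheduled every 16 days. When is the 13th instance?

8 April 2062

The 13th occurrence is 12 intervals after the first: 12 × 16 = 192 days after 28 September 2061.
September has 30 days — 2 days to the end of September leaves 190.
October has 31 days (159 left).
November has 30 days (129 left).
December has 31 days (98 left).
January has 31 days (67 left).
February has 28 days (39 left).
March has 31 days (8 left).
8 days into April → 8 April 2062.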